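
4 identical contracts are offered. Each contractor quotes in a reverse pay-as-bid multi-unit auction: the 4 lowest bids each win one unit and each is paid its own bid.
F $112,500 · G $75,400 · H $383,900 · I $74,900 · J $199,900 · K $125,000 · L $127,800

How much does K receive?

Ordering the bids: 74,900 (I), 75,400 (G), 112,500 (F), 125,000 (K), 127,800 (L), 199,900 (J), …
The 4 lowest are I, G, F, K.
K wins → own bid $125,000.

K is paid $125,000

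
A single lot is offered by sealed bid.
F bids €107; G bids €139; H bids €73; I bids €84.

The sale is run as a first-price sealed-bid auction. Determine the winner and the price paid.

G pays €139

Bids in order: 139 (G) > 107 (F) > 84 (I) > 73 (H)
First-price: G pays what they bid, €139.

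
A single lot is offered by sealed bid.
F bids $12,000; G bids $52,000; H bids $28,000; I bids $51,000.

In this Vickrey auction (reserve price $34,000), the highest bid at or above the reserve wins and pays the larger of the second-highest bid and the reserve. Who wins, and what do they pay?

Vickrey auction (reserve price $34,000): the highest bid at or above the reserve wins and pays the larger of the second-highest bid and the reserve.
Sorting bids: 52,000 (G) > 51,000 (I) > 28,000 (H) > 12,000 (F)
G has the top bid at or above the reserve ($52,000).
max(second-highest $51,000, reserve $34,000) = $51,000; the reserve does not bind.

G pays $51,000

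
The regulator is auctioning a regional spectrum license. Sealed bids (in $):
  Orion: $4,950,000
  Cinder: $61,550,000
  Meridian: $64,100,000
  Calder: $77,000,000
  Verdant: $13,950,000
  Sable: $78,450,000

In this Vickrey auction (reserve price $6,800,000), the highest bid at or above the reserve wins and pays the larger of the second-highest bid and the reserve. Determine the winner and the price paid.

Sable pays $77,000,000

Sorting bids: 78,450,000 (Sable) > 77,000,000 (Calder) > 64,100,000 (Meridian) > 61,550,000 (Cinder) > 13,950,000 (Verdant) > 4,950,000 (Orion)
Sable has the top bid at or above the reserve ($78,450,000).
max(second-highest $77,000,000, reserve $6,800,000) = $77,000,000; the reserve does not bind.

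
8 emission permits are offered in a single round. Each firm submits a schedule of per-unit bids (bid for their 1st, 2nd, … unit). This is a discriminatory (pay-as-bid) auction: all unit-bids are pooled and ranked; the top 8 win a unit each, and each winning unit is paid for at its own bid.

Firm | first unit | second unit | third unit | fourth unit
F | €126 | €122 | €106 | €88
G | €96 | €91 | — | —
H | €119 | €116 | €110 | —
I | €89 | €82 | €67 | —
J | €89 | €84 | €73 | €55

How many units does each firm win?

F 3, G 2, H 3

All unit-bids, highest first — top 8: 126 (F-1), 122 (F-2), 119 (H-1), 116 (H-2), 110 (H-3), 106 (F-3), 96 (G-1), 91 (G-2)
Next rejected bid: €89 (not a price — pay-as-bid).
Allocation: F 3, G 2, H 3.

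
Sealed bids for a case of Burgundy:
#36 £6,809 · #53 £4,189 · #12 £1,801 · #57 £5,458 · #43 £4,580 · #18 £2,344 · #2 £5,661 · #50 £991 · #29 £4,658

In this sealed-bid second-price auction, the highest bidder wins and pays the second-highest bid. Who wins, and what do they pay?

Rule: the highest bidder wins and pays the second-highest bid.
Bids in order: 6,809 (#36) > 5,661 (#2) > 5,458 (#57) > 4,658 (#29) > 4,580 (#43) > 4,189 (#53) > …
#36 wins with the highest bid; price is set by the runner-up at £5,661.

#36 pays £5,661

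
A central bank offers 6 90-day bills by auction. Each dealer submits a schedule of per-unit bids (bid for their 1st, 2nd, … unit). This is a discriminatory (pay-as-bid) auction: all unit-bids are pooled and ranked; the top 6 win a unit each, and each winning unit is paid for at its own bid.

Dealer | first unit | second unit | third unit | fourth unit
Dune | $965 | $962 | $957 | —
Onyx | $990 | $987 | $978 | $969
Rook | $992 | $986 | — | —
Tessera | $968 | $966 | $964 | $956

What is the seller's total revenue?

Total revenue: $5,902

Merging the schedules and taking the best 6: 992 (Rook-1), 990 (Onyx-1), 987 (Onyx-2), 986 (Rook-2), 978 (Onyx-3), 969 (Onyx-4)
Next rejected bid: $968 (not a price — pay-as-bid).
Each winning unit pays its own bid.
Revenue = 992 + 990 + 987 + 986 + 978 + 969 = $5,902.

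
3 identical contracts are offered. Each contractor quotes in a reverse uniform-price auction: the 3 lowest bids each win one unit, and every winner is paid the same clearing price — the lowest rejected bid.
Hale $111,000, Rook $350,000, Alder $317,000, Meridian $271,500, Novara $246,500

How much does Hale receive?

Hale is paid $317,000

Ordering the bids: 111,000 (Hale), 246,500 (Novara), 271,500 (Meridian), 317,000 (Alder), 350,000 (Rook)
Lowest 3: Hale, Novara, Meridian.
Clearing price = lowest rejected bid = $317,000.
Hale wins → is paid $317,000.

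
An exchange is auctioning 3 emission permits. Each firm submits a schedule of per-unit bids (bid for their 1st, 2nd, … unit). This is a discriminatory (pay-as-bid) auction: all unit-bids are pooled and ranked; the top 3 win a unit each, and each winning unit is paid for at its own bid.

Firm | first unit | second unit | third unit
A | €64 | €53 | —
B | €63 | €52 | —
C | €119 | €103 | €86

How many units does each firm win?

All unit-bids, highest first — top 3: 119 (C-1), 103 (C-2), 86 (C-3)
Next rejected bid: €64 (not a price — pay-as-bid).
Allocation: C 3.

C 3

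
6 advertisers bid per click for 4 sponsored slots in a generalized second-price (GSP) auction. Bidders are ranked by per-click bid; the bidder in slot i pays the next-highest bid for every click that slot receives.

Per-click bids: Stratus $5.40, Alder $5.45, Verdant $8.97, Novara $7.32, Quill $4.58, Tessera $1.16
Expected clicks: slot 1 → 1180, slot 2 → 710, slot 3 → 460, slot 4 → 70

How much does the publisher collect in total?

Total revenue: $15311.70

Per-click bids in order: $8.97 (Verdant) > $7.32 (Novara) > $5.45 (Alder) > $5.40 (Stratus) > $4.58 (Quill) > …
Slot 1: Verdant pays $7.32 × 1180 = $8637.60
Slot 2: Novara pays $5.45 × 710 = $3869.50
Slot 3: Alder pays $5.40 × 460 = $2484.00
Slot 4: Stratus pays $4.58 × 70 = $320.60
Total = $15311.70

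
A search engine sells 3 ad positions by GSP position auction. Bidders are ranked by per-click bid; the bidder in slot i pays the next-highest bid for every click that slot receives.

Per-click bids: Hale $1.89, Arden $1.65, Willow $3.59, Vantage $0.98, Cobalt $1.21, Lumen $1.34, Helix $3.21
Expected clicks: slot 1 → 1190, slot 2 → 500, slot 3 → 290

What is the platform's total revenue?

Total revenue: $5243.40

Ranked by bid: $3.59 (Willow) > $3.21 (Helix) > $1.89 (Hale) > $1.65 (Arden) > …
Slot 1: Willow pays $3.21 × 1190 = $3819.90
Slot 2: Helix pays $1.89 × 500 = $945.00
Slot 3: Hale pays $1.65 × 290 = $478.50
Total = $5243.40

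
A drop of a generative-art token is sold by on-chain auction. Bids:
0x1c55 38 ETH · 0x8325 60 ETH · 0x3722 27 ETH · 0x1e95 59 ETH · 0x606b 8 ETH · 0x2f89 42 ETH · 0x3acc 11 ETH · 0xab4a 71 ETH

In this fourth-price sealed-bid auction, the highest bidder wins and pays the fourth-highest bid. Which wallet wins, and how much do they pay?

0xab4a pays 42 ETH

Bids in order: 71 (0xab4a) > 60 (0x8325) > 59 (0x1e95) > 42 (0x2f89) > 38 (0x1c55) > 27 (0x3722) > …
0xab4a is highest; pays the fourth-highest bid, 42 ETH.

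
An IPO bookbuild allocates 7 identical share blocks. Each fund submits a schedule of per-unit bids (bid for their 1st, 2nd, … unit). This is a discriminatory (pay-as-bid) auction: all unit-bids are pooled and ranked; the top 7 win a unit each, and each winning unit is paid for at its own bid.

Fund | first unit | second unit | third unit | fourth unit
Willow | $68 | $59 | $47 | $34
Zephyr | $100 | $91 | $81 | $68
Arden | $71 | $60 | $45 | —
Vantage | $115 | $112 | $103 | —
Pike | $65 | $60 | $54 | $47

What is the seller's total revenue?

Total revenue: $673

Pooled unit-bids ranked (top 7): 115 (Vantage-1), 112 (Vantage-2), 103 (Vantage-3), 100 (Zephyr-1), 91 (Zephyr-2), 81 (Zephyr-3), 71 (Arden-1)
Next rejected bid: $68 (not a price — pay-as-bid).
Each winning unit pays its own bid.
Revenue = 115 + 112 + 103 + 100 + 91 + 81 + 71 = $673.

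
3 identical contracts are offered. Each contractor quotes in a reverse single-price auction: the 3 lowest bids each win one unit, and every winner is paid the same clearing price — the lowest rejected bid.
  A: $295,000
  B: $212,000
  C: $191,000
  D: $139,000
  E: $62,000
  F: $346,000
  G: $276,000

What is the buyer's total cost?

Total cost: $636,000

Sorting: 62,000 (E), 139,000 (D), 191,000 (C), 212,000 (B), 276,000 (G), …
Winners (3 units): E, D, C.
First losing bid is B's $212,000, which sets the uniform price.
Total cost = 3 × $212,000 = $636,000.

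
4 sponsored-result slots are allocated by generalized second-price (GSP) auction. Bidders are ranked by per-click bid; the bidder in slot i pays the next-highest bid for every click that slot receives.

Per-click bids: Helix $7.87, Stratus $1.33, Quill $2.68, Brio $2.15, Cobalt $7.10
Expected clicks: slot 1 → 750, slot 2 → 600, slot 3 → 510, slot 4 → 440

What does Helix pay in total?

Helix pays $5325.00

Sorting advertisers: $7.87 (Helix) > $7.10 (Cobalt) > $2.68 (Quill) > $2.15 (Brio) > $1.33 (Stratus)
Helix holds slot 1 → pays next bid $7.10 × 750 clicks = $5325.00.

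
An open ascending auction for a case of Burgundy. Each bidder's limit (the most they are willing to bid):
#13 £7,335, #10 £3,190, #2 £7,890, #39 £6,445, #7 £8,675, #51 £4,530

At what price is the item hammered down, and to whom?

#7 wins at £7,890

Rule: the price rises until one bidder remains; the winner pays the price at which the last rival dropped out.
Sorting limits: 8,675 (#7) > 7,890 (#2) > 7,335 (#13) > 6,445 (#39) > 4,530 (#51) > 3,190 (#10)
Bidding ends when #2 exits at £7,890; #7 takes it.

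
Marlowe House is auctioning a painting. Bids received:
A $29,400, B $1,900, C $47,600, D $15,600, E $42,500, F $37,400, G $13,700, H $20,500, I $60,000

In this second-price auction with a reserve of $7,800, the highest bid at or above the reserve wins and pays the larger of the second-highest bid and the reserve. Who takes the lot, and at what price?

I pays $47,600

Second-price auction with a reserve of $7,800: the highest bid at or above the reserve wins and pays the larger of the second-highest bid and the reserve.
Bids in order: 60,000 (I) > 47,600 (C) > 42,500 (E) > 37,400 (F) > 29,400 (A) > 20,500 (H) > …
I has the top bid at or above the reserve ($60,000).
Second-highest bid $47,600 exceeds the reserve $7,800 → payment $47,600.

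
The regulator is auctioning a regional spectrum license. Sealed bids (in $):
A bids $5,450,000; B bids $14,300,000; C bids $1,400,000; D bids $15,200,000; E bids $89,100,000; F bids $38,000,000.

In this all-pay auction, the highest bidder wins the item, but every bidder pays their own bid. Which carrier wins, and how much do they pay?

Sorting bids: 89,100,000 (E) > 38,000,000 (F) > 15,200,000 (D) > 14,300,000 (B) > 5,450,000 (A) > 1,400,000 (C)
E wins with the top bid; all bids are sunk regardless.

E pays $89,100,000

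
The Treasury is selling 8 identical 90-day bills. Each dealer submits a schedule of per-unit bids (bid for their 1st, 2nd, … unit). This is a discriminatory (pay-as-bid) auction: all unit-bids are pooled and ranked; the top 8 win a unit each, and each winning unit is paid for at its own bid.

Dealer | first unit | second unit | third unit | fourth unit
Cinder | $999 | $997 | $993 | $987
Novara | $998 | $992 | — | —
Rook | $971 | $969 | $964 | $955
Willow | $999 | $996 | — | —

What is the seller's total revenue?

Pooled unit-bids ranked (top 8): 999 (Cinder-1), 999 (Willow-1), 998 (Novara-1), 997 (Cinder-2), 996 (Willow-2), 993 (Cinder-3), 992 (Novara-2), 987 (Cinder-4)
Next rejected bid: $971 (not a price — pay-as-bid).
Each winning unit pays its own bid.
Revenue = 999 + 999 + 998 + 997 + 996 + 993 + 992 + 987 = $7,961.

Total revenue: $7,961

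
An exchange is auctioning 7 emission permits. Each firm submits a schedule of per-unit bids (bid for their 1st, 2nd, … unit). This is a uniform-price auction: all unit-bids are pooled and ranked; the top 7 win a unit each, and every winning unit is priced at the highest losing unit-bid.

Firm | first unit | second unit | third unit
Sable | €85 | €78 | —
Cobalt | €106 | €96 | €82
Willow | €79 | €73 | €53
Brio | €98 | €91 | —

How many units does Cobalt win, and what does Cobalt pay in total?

Cobalt: 3 units, pays €234

All unit-bids, highest first — top 7: 106 (Cobalt-1), 98 (Brio-1), 96 (Cobalt-2), 91 (Brio-2), 85 (Sable-1), 82 (Cobalt-3), 79 (Willow-1)
Highest rejected unit-bid = €78.
Cobalt wins 3 unit(s) at €78 each.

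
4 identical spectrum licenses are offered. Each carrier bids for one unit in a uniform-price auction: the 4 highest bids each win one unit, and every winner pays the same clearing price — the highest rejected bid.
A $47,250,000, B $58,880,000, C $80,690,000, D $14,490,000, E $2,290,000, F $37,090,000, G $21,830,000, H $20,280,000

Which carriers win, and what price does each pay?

Sorting: 80,690,000 (C), 58,880,000 (B), 47,250,000 (A), 37,090,000 (F), 21,830,000 (G), 20,280,000 (H), …
The 4 highest are C, B, A, F.
Clearing price = highest rejected bid = $21,830,000.

C, B, A, F; each pays $21,830,000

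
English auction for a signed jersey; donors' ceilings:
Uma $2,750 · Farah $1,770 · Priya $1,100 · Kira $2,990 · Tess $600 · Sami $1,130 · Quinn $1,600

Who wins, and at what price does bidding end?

Kira wins at $2,750

Open ascending-bid auction: the price rises until one bidder remains; the winner pays the price at which the last rival dropped out.
Sorting limits: 2,990 (Kira) > 2,750 (Uma) > 1,770 (Farah) > 1,600 (Quinn) > 1,130 (Sami) > 1,100 (Priya) > …
Uma is the last rival to drop out, at $2,750; Kira remains and wins at that price.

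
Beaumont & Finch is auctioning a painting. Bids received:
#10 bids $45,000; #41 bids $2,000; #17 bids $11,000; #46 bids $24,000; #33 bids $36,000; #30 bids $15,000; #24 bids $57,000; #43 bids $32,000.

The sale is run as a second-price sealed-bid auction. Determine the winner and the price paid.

#24 pays $45,000

Bids ranked: 57,000 (#24) > 45,000 (#10) > 36,000 (#33) > 32,000 (#43) > 24,000 (#46) > 15,000 (#30) > …
#24 is highest; pays the second-highest bid, $45,000.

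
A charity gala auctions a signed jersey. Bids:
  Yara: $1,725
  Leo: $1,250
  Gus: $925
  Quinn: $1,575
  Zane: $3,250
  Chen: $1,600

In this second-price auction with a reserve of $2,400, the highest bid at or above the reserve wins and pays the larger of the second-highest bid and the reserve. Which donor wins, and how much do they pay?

Bids ranked: 3,250 (Zane) > 1,725 (Yara) > 1,600 (Chen) > 1,575 (Quinn) > 1,250 (Leo) > 925 (Gus)
Highest eligible bid: Zane at $3,250.
Second-highest bid $1,725 is below the reserve $2,400, so the reserve binds → payment $2,400.

Zane pays $2,400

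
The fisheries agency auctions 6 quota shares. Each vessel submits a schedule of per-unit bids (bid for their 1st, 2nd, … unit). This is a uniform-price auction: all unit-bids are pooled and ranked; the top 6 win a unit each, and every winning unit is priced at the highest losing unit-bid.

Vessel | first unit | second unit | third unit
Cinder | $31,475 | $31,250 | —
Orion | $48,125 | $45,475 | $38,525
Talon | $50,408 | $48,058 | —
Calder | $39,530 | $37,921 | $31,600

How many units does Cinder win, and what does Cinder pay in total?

Cinder: 0 units, pays $0

Pooled unit-bids ranked (top 6): 50,408 (Talon-1), 48,125 (Orion-1), 48,058 (Talon-2), 45,475 (Orion-2), 39,530 (Calder-1), 38,525 (Orion-3)
The (k+1)-th unit-bid is $37,921.
Cinder wins 0 unit(s) at $37,921 each.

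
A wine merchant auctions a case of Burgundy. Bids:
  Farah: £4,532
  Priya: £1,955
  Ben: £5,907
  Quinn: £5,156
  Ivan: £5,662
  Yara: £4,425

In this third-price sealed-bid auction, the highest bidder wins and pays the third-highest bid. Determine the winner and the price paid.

Bids ranked: 5,907 (Ben) > 5,662 (Ivan) > 5,156 (Quinn) > 4,532 (Farah) > 4,425 (Yara) > 1,955 (Priya)
Ben is highest; pays the third-highest bid, £5,156.

Ben pays £5,156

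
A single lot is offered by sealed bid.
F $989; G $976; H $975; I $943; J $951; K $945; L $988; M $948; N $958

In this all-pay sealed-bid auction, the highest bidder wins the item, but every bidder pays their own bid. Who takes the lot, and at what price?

F pays $989

Bids ranked: 989 (F) > 988 (L) > 976 (G) > 975 (H) > 958 (N) > 951 (J) > …
F is highest and takes the item; every bidder forfeits their bid.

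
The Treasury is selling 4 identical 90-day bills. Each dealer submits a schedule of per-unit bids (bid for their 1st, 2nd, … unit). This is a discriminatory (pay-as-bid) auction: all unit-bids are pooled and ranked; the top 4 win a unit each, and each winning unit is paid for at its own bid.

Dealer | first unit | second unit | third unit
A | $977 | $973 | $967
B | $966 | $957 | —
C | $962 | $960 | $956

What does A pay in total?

A pays $2,917

Merging the schedules and taking the best 4: 977 (A-1), 973 (A-2), 967 (A-3), 966 (B-1)
Next rejected bid: $962 (not a price — pay-as-bid).
A's winning unit-bids: 977 + 973 + 967 = $2,917.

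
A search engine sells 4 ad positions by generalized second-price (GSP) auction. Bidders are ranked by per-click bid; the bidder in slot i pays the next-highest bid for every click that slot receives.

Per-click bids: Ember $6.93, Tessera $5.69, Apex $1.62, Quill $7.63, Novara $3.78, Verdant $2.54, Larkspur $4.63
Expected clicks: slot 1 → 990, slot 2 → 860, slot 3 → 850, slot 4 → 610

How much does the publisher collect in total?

Total revenue: $17995.40

Ranked by bid: $7.63 (Quill) > $6.93 (Ember) > $5.69 (Tessera) > $4.63 (Larkspur) > $3.78 (Novara) > …
Slot 1: Quill pays $6.93 × 990 = $6860.70
Slot 2: Ember pays $5.69 × 860 = $4893.40
Slot 3: Tessera pays $4.63 × 850 = $3935.50
Slot 4: Larkspur pays $3.78 × 610 = $2305.80
Total = $17995.40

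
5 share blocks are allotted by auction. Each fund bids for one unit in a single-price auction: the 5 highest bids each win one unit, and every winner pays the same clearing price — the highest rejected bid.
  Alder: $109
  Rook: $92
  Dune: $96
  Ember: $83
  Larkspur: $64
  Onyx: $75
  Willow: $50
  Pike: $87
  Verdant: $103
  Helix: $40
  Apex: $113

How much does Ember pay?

Ember pays $0

Sorting: 113 (Apex), 109 (Alder), 103 (Verdant), 96 (Dune), 92 (Rook), 87 (Pike), 83 (Ember), …
Winners (5 units): Apex, Alder, Verdant, Dune, Rook.
Clearing price = highest rejected bid = $87.
Ember does not win → pays $0.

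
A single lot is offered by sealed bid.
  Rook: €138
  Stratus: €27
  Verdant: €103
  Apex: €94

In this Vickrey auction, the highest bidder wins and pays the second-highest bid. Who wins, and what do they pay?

Rule: the highest bidder wins and pays the second-highest bid.
Bids in order: 138 (Rook) > 103 (Verdant) > 94 (Apex) > 27 (Stratus)
Second-price: Rook pays Verdant's bid of €103.

Rook pays €103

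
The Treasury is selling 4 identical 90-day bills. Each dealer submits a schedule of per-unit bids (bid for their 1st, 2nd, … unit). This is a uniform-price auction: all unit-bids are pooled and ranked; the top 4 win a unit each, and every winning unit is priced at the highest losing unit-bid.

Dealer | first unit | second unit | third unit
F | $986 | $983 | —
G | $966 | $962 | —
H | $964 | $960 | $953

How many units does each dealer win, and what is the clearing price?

F 2, G 1, H 1; clearing price $962

All unit-bids, highest first — top 4: 986 (F-1), 983 (F-2), 966 (G-1), 964 (H-1)
First bid not allocated: $962.
Allocation: F 2, G 1, H 1.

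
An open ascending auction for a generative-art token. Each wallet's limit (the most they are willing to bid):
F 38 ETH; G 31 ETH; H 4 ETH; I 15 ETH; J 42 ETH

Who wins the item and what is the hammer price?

Sorting limits: 42 (J) > 38 (F) > 31 (G) > 15 (I) > 4 (H)
Bidding ends when F exits at 38 ETH; J takes it.

J wins at 38 ETH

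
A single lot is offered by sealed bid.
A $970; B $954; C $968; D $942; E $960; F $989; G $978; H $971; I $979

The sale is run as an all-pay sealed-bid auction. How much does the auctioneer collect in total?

Total revenue: $8,711

Bids in order: 989 (F) > 979 (I) > 978 (G) > 971 (H) > 970 (A) > 968 (C) > …
Every bidder forfeits their bid regardless of winning.
Revenue = 970 + 954 + 968 + 942 + 960 + 989 + 978 + 971 + 979 = $8,711.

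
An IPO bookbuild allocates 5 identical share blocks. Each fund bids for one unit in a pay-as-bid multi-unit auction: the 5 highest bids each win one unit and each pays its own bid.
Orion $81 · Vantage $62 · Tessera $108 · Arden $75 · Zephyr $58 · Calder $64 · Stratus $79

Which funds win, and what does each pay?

Bids ranked high→low: 108 (Tessera), 81 (Orion), 79 (Stratus), 75 (Arden), 64 (Calder), 62 (Vantage), 58 (Zephyr)
The 5 highest are Tessera, Orion, Stratus, Arden, Calder.
Each winner pays its own bid: Tessera $108, Orion $81, Stratus $79, Arden $75, Calder $64.

Tessera $108, Orion $81, Stratus $79, Arden $75, Calder $64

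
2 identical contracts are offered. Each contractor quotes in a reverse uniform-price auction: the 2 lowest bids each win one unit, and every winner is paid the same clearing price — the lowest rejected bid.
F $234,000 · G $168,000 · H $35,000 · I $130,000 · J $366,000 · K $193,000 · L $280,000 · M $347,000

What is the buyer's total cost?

Ordering the bids: 35,000 (H), 130,000 (I), 168,000 (G), 193,000 (K), …
Winners (2 units): H, I.
First losing bid is G's $168,000, which sets the uniform price.
Total cost = 2 × $168,000 = $336,000.

Total cost: $336,000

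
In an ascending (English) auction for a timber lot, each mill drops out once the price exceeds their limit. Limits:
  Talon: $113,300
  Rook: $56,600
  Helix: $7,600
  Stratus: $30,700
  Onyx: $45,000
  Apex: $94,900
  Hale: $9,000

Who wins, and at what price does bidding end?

Talon wins at $94,900

Sorting limits: 113,300 (Talon) > 94,900 (Apex) > 56,600 (Rook) > 45,000 (Onyx) > 30,700 (Stratus) > 9,000 (Hale) > …
Once the price passes $94,900, only Talon is left; the hammer falls at Apex's limit of $94,900.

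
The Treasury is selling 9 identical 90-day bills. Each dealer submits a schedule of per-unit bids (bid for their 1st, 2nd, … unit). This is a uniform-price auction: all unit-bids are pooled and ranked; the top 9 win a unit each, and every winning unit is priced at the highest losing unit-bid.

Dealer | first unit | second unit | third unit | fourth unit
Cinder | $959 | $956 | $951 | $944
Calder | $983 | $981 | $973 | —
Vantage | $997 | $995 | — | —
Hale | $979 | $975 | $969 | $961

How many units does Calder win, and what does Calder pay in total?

Pooled unit-bids ranked (top 9): 997 (Vantage-1), 995 (Vantage-2), 983 (Calder-1), 981 (Calder-2), 979 (Hale-1), 975 (Hale-2), 973 (Calder-3), 969 (Hale-3), 961 (Hale-4)
Highest rejected unit-bid = $959.
Calder wins 3 unit(s) at $959 each.

Calder: 3 units, pays $2,877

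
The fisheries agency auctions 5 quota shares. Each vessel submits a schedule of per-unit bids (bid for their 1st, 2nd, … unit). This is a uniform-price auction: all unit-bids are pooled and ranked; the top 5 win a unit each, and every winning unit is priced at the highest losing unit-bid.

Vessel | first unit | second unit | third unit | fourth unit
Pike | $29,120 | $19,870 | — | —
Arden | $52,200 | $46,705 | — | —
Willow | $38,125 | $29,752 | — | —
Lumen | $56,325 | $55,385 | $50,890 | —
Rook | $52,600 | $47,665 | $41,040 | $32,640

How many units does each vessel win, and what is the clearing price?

Pooled unit-bids ranked (top 5): 56,325 (Lumen-1), 55,385 (Lumen-2), 52,600 (Rook-1), 52,200 (Arden-1), 50,890 (Lumen-3)
The (k+1)-th unit-bid is $47,665.
Allocation: Arden 1, Lumen 3, Rook 1.

Arden 1, Lumen 3, Rook 1; clearing price $47,665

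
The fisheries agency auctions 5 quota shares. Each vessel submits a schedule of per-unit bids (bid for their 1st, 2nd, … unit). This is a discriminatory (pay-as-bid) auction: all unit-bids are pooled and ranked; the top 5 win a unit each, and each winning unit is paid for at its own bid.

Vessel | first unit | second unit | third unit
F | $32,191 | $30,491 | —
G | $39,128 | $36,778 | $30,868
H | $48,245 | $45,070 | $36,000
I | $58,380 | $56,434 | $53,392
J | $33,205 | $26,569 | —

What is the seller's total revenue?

Total revenue: $261,521

All unit-bids, highest first — top 5: 58,380 (I-1), 56,434 (I-2), 53,392 (I-3), 48,245 (H-1), 45,070 (H-2)
Next rejected bid: $39,128 (not a price — pay-as-bid).
Each winning unit pays its own bid.
Revenue = 58,380 + 56,434 + 53,392 + 48,245 + 45,070 = $261,521.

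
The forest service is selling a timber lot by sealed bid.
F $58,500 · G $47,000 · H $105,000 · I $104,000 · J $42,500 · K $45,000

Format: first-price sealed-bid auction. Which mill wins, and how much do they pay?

Sorting bids: 105,000 (H) > 104,000 (I) > 58,500 (F) > 47,000 (G) > 45,000 (K) > 42,500 (J)
First-price: H pays what they bid, $105,000.

H pays $105,000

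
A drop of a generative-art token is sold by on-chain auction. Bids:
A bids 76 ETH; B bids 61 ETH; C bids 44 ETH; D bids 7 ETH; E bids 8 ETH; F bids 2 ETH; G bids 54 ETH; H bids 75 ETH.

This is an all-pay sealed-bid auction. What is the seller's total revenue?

Total revenue: 327 ETH

Sorting bids: 76 (A) > 75 (H) > 61 (B) > 54 (G) > 44 (C) > 8 (E) > …
Every bidder forfeits their bid regardless of winning.
Revenue = 76 + 61 + 44 + 7 + 8 + 2 + 54 + 75 = 327 ETH.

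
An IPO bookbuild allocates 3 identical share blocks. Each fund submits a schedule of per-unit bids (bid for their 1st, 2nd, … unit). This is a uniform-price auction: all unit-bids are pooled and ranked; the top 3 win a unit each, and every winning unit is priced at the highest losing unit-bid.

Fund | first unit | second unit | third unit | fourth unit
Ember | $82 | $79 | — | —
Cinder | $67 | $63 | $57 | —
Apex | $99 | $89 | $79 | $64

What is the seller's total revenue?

Merging the schedules and taking the best 3: 99 (Apex-1), 89 (Apex-2), 82 (Ember-1)
First bid not allocated: $79.
Allocation: Apex 2, Ember 1. Every unit priced at $79.
Revenue = 3 × 79 = $237.

Total revenue: $237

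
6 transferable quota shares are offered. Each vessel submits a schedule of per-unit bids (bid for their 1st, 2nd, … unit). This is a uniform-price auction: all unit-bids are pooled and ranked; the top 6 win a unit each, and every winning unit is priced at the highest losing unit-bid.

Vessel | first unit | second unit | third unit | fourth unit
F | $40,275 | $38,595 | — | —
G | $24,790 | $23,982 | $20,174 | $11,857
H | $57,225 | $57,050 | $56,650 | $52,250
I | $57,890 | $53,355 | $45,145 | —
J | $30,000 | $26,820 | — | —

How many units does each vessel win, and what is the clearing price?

Merging the schedules and taking the best 6: 57,890 (I-1), 57,225 (H-1), 57,050 (H-2), 56,650 (H-3), 53,355 (I-2), 52,250 (H-4)
First bid not allocated: $45,145.
Allocation: H 4, I 2.

H 4, I 2; clearing price $45,145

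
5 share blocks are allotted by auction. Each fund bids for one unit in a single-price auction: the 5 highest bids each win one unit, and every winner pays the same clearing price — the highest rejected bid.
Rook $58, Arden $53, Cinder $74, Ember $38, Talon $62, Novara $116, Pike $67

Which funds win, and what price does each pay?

Novara, Cinder, Pike, Talon, Rook; each pays $53

Bids ranked high→low: 116 (Novara), 74 (Cinder), 67 (Pike), 62 (Talon), 58 (Rook), 53 (Arden), 38 (Ember)
Winners (5 units): Novara, Cinder, Pike, Talon, Rook.
Highest unsuccessful bid: $53 → clearing price.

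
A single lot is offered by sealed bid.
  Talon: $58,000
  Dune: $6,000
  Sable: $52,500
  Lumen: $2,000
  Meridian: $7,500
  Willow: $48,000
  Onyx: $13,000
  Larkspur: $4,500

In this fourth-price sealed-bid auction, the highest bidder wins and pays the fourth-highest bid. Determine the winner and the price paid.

Bids ranked: 58,000 (Talon) > 52,500 (Sable) > 48,000 (Willow) > 13,000 (Onyx) > 7,500 (Meridian) > 6,000 (Dune) > …
Talon is highest; pays the fourth-highest bid, $13,000.

Talon pays $13,000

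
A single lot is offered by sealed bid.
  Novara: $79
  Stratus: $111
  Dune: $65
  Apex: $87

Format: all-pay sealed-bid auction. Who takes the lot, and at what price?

Bids ranked: 111 (Stratus) > 87 (Apex) > 79 (Novara) > 65 (Dune)
Stratus is highest and takes the item; every bidder forfeits their bid.

Stratus pays $111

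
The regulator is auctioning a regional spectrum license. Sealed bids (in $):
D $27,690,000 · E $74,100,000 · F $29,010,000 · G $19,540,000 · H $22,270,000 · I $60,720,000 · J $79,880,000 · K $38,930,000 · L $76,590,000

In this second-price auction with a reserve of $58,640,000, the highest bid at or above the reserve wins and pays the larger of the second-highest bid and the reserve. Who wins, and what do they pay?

J pays $76,590,000

Rule: the highest bid at or above the reserve wins and pays the larger of the second-highest bid and the reserve.
Bids ranked: 79,880,000 (J) > 76,590,000 (L) > 74,100,000 (E) > 60,720,000 (I) > 38,930,000 (K) > 29,010,000 (F) > …
Highest eligible bid: J at $79,880,000.
Second-highest bid $76,590,000 exceeds the reserve $58,640,000 → payment $76,590,000.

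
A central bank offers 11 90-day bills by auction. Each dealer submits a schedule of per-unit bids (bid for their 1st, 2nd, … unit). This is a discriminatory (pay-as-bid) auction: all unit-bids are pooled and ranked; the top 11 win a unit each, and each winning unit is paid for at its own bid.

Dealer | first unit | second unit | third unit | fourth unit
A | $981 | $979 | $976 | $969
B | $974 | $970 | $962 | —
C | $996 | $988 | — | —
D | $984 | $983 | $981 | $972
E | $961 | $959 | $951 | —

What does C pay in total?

Pooled unit-bids ranked (top 11): 996 (C-1), 988 (C-2), 984 (D-1), 983 (D-2), 981 (A-1), 981 (D-3), 979 (A-2), 976 (A-3), 974 (B-1), 972 (D-4), 970 (B-2)
Next rejected bid: $969 (not a price — pay-as-bid).
C's winning unit-bids: 996 + 988 = $1,984.

C pays $1,984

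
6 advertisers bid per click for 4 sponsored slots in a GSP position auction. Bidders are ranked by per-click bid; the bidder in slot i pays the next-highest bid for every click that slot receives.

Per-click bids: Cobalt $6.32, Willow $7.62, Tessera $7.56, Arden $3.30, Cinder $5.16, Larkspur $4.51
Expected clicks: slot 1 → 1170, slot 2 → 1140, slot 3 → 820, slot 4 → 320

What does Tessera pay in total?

Tessera pays $7204.80

Per-click bids in order: $7.62 (Willow) > $7.56 (Tessera) > $6.32 (Cobalt) > $5.16 (Cinder) > $4.51 (Larkspur) > …
Tessera holds slot 2 → pays next bid $6.32 × 1140 clicks = $7204.80.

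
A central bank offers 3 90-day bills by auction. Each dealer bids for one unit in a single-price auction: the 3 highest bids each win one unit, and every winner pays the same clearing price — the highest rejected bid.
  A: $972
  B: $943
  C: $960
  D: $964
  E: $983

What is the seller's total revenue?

Total revenue: $2,880

Sorting: 983 (E), 972 (A), 964 (D), 960 (C), 943 (B)
Top 3: E, A, D.
First losing bid is C's $960, which sets the uniform price.
Total revenue = 3 × $960 = $2,880.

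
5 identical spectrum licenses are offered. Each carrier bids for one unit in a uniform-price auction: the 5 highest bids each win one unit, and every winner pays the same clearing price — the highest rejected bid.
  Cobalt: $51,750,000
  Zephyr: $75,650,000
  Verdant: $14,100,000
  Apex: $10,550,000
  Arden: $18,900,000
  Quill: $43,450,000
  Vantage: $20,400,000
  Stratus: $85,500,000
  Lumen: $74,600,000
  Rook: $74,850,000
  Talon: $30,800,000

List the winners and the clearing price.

Bids ranked high→low: 85,500,000 (Stratus), 75,650,000 (Zephyr), 74,850,000 (Rook), 74,600,000 (Lumen), 51,750,000 (Cobalt), 43,450,000 (Quill), 30,800,000 (Talon), …
Top 5: Stratus, Zephyr, Rook, Lumen, Cobalt.
Clearing price = highest rejected bid = $43,450,000.

Stratus, Zephyr, Rook, Lumen, Cobalt; each pays $43,450,000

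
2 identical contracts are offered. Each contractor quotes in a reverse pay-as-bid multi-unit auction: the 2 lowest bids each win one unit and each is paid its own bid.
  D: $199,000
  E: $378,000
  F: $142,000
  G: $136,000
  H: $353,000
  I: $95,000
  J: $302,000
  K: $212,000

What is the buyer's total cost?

Total cost: $231,000

Ordering the bids: 95,000 (I), 136,000 (G), 142,000 (F), 199,000 (D), …
The 2 lowest are I, G.
Total cost = 95,000 + 136,000 = $231,000.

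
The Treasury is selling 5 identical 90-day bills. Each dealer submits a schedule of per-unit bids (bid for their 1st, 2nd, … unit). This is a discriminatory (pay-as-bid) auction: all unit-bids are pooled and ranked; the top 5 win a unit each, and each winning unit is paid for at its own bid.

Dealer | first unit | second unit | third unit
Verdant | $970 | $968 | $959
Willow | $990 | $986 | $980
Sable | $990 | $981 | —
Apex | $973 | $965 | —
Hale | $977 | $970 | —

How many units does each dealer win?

Sable 2, Willow 3

All unit-bids, highest first — top 5: 990 (Willow-1), 990 (Sable-1), 986 (Willow-2), 981 (Sable-2), 980 (Willow-3)
Next rejected bid: $977 (not a price — pay-as-bid).
Allocation: Sable 2, Willow 3.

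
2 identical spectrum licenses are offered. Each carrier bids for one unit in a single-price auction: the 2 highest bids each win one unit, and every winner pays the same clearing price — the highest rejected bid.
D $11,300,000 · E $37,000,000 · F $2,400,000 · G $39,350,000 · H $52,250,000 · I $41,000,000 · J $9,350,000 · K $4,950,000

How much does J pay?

Ordering the bids: 52,250,000 (H), 41,000,000 (I), 39,350,000 (G), 37,000,000 (E), …
Top 2: H, I.
First losing bid is G's $39,350,000, which sets the uniform price.
J does not win → pays $0.

J pays $0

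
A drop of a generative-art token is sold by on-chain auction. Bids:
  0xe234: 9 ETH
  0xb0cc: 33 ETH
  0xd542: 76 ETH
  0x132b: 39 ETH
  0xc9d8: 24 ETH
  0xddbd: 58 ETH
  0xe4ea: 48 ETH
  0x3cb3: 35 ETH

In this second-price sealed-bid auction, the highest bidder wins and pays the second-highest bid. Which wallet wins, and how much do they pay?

0xd542 pays 58 ETH

Bids in order: 76 (0xd542) > 58 (0xddbd) > 48 (0xe4ea) > 39 (0x132b) > 35 (0x3cb3) > 33 (0xb0cc) > …
0xd542 wins with the highest bid; price is set by the runner-up at 58 ETH.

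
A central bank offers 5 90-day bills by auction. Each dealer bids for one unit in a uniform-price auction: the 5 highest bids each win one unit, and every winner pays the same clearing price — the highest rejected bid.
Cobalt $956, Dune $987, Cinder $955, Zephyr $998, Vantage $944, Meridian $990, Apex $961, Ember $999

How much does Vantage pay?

Vantage pays $0

Ordering the bids: 999 (Ember), 998 (Zephyr), 990 (Meridian), 987 (Dune), 961 (Apex), 956 (Cobalt), 955 (Cinder), …
Winners (5 units): Ember, Zephyr, Meridian, Dune, Apex.
Clearing price = highest rejected bid = $956.
Vantage does not win → pays $0.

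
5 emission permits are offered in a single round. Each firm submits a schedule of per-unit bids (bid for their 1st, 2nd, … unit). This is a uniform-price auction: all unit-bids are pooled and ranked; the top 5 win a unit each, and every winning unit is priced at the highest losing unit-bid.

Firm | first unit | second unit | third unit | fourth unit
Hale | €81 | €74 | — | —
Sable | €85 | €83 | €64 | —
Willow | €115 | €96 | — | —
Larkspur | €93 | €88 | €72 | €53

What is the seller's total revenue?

Total revenue: €415

Merging the schedules and taking the best 5: 115 (Willow-1), 96 (Willow-2), 93 (Larkspur-1), 88 (Larkspur-2), 85 (Sable-1)
The (k+1)-th unit-bid is €83.
Allocation: Larkspur 2, Sable 1, Willow 2. Every unit priced at €83.
Revenue = 5 × 83 = €415.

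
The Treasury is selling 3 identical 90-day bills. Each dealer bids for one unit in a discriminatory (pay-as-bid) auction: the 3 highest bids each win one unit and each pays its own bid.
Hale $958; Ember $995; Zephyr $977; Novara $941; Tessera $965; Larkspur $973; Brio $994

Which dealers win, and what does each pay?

Bids ranked high→low: 995 (Ember), 994 (Brio), 977 (Zephyr), 973 (Larkspur), 965 (Tessera), …
Winners (3 units): Ember, Brio, Zephyr.
Each winner pays its own bid: Ember $995, Brio $994, Zephyr $977.

Ember $995, Brio $994, Zephyr $977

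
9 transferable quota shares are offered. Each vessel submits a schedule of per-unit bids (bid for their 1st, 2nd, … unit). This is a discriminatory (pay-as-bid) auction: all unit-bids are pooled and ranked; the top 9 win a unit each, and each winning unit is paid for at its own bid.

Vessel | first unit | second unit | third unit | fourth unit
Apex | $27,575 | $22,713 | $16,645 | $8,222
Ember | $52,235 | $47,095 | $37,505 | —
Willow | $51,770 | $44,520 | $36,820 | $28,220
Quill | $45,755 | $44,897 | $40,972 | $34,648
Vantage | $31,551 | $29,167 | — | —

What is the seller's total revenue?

Pooled unit-bids ranked (top 9): 52,235 (Ember-1), 51,770 (Willow-1), 47,095 (Ember-2), 45,755 (Quill-1), 44,897 (Quill-2), 44,520 (Willow-2), 40,972 (Quill-3), 37,505 (Ember-3), 36,820 (Willow-3)
Next rejected bid: $34,648 (not a price — pay-as-bid).
Each winning unit pays its own bid.
Revenue = 52,235 + 51,770 + 47,095 + 45,755 + 44,897 + 44,520 + 40,972 + 37,505 + 36,820 = $401,569.

Total revenue: $401,569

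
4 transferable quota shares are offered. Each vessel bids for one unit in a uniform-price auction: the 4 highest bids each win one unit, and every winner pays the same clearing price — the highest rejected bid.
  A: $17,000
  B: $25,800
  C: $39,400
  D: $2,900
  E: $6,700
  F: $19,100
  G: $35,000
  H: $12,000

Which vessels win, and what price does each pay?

Sorting: 39,400 (C), 35,000 (G), 25,800 (B), 19,100 (F), 17,000 (A), 12,000 (H), …
The 4 highest are C, G, B, F.
First losing bid is A's $17,000, which sets the uniform price.

C, G, B, F; each pays $17,000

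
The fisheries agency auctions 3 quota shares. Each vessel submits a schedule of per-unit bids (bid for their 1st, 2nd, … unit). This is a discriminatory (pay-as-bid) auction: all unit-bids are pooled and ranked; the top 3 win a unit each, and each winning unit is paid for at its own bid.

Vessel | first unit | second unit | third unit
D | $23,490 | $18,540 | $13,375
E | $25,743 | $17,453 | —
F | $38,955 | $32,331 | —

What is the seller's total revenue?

Pooled unit-bids ranked (top 3): 38,955 (F-1), 32,331 (F-2), 25,743 (E-1)
Next rejected bid: $23,490 (not a price — pay-as-bid).
Each winning unit pays its own bid.
Revenue = 38,955 + 32,331 + 25,743 = $97,029.

Total revenue: $97,029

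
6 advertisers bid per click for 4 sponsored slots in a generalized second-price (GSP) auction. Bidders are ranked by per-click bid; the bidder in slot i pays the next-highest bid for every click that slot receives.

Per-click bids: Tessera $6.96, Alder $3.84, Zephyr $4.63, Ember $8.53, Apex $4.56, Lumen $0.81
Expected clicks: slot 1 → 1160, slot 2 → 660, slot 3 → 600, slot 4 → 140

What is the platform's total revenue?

Total revenue: $14403.00

Sorting advertisers: $8.53 (Ember) > $6.96 (Tessera) > $4.63 (Zephyr) > $4.56 (Apex) > $3.84 (Alder) > …
Slot 1: Ember pays $6.96 × 1160 = $8073.60
Slot 2: Tessera pays $4.63 × 660 = $3055.80
Slot 3: Zephyr pays $4.56 × 600 = $2736.00
Slot 4: Apex pays $3.84 × 140 = $537.60
Total = $14403.00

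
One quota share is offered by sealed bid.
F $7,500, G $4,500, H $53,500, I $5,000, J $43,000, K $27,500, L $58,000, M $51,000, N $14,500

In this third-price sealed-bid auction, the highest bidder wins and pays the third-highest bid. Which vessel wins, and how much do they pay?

Sorting bids: 58,000 (L) > 53,500 (H) > 51,000 (M) > 43,000 (J) > 27,500 (K) > 14,500 (N) > …
L is highest; pays the third-highest bid, $51,000.

L pays $51,000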